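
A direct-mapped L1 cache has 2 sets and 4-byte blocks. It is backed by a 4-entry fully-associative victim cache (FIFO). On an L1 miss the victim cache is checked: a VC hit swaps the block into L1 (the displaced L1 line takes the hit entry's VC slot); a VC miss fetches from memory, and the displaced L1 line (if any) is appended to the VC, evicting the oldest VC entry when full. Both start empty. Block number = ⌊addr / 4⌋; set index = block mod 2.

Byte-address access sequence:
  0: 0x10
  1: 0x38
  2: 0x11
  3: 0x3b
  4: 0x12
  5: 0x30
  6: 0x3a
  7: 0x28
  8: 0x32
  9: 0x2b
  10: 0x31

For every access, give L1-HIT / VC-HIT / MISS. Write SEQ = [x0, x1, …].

SEQ = [MISS, MISS, VC-HIT, VC-HIT, VC-HIT, MISS, VC-HIT, MISS, VC-HIT, VC-HIT, VC-HIT]

#0 0x10→b4/s0 MISS; vc=[]
#1 0x38→b14/s0 MISS; vc=[4]
#2 0x11→b4/s0 VC-HIT; vc=[14]
#3 0x3b→b14/s0 VC-HIT; vc=[4]
#4 0x12→b4/s0 VC-HIT; vc=[14]
#5 0x30→b12/s0 MISS; vc=[14,4]
#6 0x3a→b14/s0 VC-HIT; vc=[12,4]
#7 0x28→b10/s0 MISS; vc=[12,4,14]
#8 0x32→b12/s0 VC-HIT; vc=[10,4,14]
#9 0x2b→b10/s0 VC-HIT; vc=[12,4,14]
#10 0x31→b12/s0 VC-HIT; vc=[10,4,14]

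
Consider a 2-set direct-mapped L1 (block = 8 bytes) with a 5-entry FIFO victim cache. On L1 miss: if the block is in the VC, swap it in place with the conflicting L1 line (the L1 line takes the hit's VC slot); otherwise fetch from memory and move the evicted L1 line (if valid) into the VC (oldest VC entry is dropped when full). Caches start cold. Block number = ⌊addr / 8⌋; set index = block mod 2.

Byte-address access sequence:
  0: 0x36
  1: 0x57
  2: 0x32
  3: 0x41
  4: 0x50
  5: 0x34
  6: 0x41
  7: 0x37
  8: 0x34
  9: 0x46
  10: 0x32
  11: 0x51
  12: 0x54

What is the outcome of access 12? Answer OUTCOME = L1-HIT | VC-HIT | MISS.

OUTCOME = L1-HIT

#0 0x36→b6/s0 MISS; vc=[]
#1 0x57→b10/s0 MISS; vc=[6]
#2 0x32→b6/s0 VC-HIT; vc=[10]
#3 0x41→b8/s0 MISS; vc=[10,6]
#4 0x50→b10/s0 VC-HIT; vc=[8,6]
#5 0x34→b6/s0 VC-HIT; vc=[8,10]
#6 0x41→b8/s0 VC-HIT; vc=[6,10]
#7 0x37→b6/s0 VC-HIT; vc=[8,10]
#8 0x34→b6/s0 L1-HIT; vc=[8,10]
#9 0x46→b8/s0 VC-HIT; vc=[6,10]
#10 0x32→b6/s0 VC-HIT; vc=[8,10]
#11 0x51→b10/s0 VC-HIT; vc=[8,6]
#12 0x54→b10/s0 L1-HIT; vc=[8,6]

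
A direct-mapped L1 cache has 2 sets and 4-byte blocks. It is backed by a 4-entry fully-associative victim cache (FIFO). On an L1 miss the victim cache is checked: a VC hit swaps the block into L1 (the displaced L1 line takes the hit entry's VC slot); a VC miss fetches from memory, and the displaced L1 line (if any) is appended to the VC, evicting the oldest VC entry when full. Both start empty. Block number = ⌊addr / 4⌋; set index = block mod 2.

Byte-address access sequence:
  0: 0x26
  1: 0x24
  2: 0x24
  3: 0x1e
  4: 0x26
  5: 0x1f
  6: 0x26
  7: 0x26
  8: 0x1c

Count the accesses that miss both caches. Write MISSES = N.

0: 0x26 (blk 9, set 1) → MISS  vc=[]
1: 0x24 (blk 9, set 1) → L1-HIT  vc=[]
2: 0x24 (blk 9, set 1) → L1-HIT  vc=[]
3: 0x1e (blk 7, set 1) → MISS  vc=[9]
4: 0x26 (blk 9, set 1) → VC-HIT  vc=[7]
5: 0x1f (blk 7, set 1) → VC-HIT  vc=[9]
6: 0x26 (blk 9, set 1) → VC-HIT  vc=[7]
7: 0x26 (blk 9, set 1) → L1-HIT  vc=[7]
8: 0x1c (blk 7, set 1) → VC-HIT  vc=[9]

MISSES = 2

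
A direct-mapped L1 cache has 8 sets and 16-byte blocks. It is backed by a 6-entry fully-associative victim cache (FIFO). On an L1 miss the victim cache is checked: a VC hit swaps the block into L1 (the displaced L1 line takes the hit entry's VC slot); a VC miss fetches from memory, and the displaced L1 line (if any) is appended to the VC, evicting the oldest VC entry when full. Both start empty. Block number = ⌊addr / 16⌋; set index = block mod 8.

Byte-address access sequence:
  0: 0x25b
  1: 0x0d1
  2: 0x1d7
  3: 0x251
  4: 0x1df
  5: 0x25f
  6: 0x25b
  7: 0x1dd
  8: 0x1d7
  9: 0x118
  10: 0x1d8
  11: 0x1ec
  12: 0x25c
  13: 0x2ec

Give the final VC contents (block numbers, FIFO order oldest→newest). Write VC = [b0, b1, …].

VC = [29, 13, 30]

0: 0x25b (blk 37, set 5) → MISS  vc=[]
1: 0xd1 (blk 13, set 5) → MISS  vc=[37]
2: 0x1d7 (blk 29, set 5) → MISS  vc=[37, 13]
3: 0x251 (blk 37, set 5) → VC-HIT  vc=[29, 13]
4: 0x1df (blk 29, set 5) → VC-HIT  vc=[37, 13]
5: 0x25f (blk 37, set 5) → VC-HIT  vc=[29, 13]
6: 0x25b (blk 37, set 5) → L1-HIT  vc=[29, 13]
7: 0x1dd (blk 29, set 5) → VC-HIT  vc=[37, 13]
8: 0x1d7 (blk 29, set 5) → L1-HIT  vc=[37, 13]
9: 0x118 (blk 17, set 1) → MISS  vc=[37, 13]
10: 0x1d8 (blk 29, set 5) → L1-HIT  vc=[37, 13]
11: 0x1ec (blk 30, set 6) → MISS  vc=[37, 13]
12: 0x25c (blk 37, set 5) → VC-HIT  vc=[29, 13]
13: 0x2ec (blk 46, set 6) → MISS  vc=[29, 13, 30]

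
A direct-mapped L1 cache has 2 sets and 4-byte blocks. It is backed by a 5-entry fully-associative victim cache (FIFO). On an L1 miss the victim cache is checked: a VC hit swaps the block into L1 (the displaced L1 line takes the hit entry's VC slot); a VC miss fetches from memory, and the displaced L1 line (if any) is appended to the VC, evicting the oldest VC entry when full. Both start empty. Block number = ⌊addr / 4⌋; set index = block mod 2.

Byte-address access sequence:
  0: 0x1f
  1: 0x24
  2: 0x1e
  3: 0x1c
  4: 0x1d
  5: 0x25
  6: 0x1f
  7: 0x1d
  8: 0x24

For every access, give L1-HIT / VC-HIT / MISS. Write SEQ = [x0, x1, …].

#0 0x1f→b7/s1 MISS; vc=[]
#1 0x24→b9/s1 MISS; vc=[7]
#2 0x1e→b7/s1 VC-HIT; vc=[9]
#3 0x1c→b7/s1 L1-HIT; vc=[9]
#4 0x1d→b7/s1 L1-HIT; vc=[9]
#5 0x25→b9/s1 VC-HIT; vc=[7]
#6 0x1f→b7/s1 VC-HIT; vc=[9]
#7 0x1d→b7/s1 L1-HIT; vc=[9]
#8 0x24→b9/s1 VC-HIT; vc=[7]

SEQ = [MISS, MISS, VC-HIT, L1-HIT, L1-HIT, VC-HIT, VC-HIT, L1-HIT, VC-HIT]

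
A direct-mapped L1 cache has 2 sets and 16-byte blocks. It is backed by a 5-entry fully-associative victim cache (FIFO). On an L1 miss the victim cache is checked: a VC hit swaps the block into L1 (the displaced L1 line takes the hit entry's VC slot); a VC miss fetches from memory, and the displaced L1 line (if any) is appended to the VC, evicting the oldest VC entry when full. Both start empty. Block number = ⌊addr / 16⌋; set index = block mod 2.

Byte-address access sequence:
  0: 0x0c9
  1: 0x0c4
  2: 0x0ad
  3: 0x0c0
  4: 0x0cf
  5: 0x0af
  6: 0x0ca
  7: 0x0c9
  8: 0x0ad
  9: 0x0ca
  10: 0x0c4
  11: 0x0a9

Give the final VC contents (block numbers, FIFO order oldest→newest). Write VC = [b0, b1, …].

#0 0xc9→b12/s0 MISS; vc=[]
#1 0xc4→b12/s0 L1-HIT; vc=[]
#2 0xad→b10/s0 MISS; vc=[12]
#3 0xc0→b12/s0 VC-HIT; vc=[10]
#4 0xcf→b12/s0 L1-HIT; vc=[10]
#5 0xaf→b10/s0 VC-HIT; vc=[12]
#6 0xca→b12/s0 VC-HIT; vc=[10]
#7 0xc9→b12/s0 L1-HIT; vc=[10]
#8 0xad→b10/s0 VC-HIT; vc=[12]
#9 0xca→b12/s0 VC-HIT; vc=[10]
#10 0xc4→b12/s0 L1-HIT; vc=[10]
#11 0xa9→b10/s0 VC-HIT; vc=[12]

VC = [12]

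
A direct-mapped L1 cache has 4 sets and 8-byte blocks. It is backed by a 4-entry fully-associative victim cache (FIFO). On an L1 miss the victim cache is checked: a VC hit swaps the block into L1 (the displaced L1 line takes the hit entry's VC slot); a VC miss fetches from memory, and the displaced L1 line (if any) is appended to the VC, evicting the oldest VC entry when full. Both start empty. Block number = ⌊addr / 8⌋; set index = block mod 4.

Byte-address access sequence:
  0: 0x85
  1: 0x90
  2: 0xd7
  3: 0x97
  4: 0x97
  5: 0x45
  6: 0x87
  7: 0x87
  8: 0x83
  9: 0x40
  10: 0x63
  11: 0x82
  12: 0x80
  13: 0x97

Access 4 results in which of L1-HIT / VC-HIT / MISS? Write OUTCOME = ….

  [0] addr=0x85 blk=16 s=0: MISS | VC []
  [1] addr=0x90 blk=18 s=2: MISS | VC []
  [2] addr=0xd7 blk=26 s=2: MISS | VC [18]
  [3] addr=0x97 blk=18 s=2: VC-HIT | VC [26]
  [4] addr=0x97 blk=18 s=2: L1-HIT | VC [26]
  [5] addr=0x45 blk=8 s=0: MISS | VC [26, 16]
  [6] addr=0x87 blk=16 s=0: VC-HIT | VC [26, 8]
  [7] addr=0x87 blk=16 s=0: L1-HIT | VC [26, 8]
  [8] addr=0x83 blk=16 s=0: L1-HIT | VC [26, 8]
  [9] addr=0x40 blk=8 s=0: VC-HIT | VC [26, 16]
  [10] addr=0x63 blk=12 s=0: MISS | VC [26, 16, 8]
  [11] addr=0x82 blk=16 s=0: VC-HIT | VC [26, 12, 8]
  [12] addr=0x80 blk=16 s=0: L1-HIT | VC [26, 12, 8]
  [13] addr=0x97 blk=18 s=2: L1-HIT | VC [26, 12, 8]

OUTCOME = L1-HIT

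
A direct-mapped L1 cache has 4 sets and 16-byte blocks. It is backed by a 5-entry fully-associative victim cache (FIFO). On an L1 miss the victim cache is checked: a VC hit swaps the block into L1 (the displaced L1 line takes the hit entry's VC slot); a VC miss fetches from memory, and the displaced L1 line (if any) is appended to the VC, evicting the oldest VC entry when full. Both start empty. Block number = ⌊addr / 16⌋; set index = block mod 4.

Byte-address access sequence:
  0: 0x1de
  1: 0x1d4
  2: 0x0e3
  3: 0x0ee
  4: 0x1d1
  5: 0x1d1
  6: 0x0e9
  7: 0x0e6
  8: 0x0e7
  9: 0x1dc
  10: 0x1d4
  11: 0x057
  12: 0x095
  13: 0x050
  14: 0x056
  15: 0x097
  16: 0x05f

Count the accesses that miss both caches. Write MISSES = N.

  [0] addr=0x1de blk=29 s=1: MISS | VC []
  [1] addr=0x1d4 blk=29 s=1: L1-HIT | VC []
  [2] addr=0xe3 blk=14 s=2: MISS | VC []
  [3] addr=0xee blk=14 s=2: L1-HIT | VC []
  [4] addr=0x1d1 blk=29 s=1: L1-HIT | VC []
  [5] addr=0x1d1 blk=29 s=1: L1-HIT | VC []
  [6] addr=0xe9 blk=14 s=2: L1-HIT | VC []
  [7] addr=0xe6 blk=14 s=2: L1-HIT | VC []
  [8] addr=0xe7 blk=14 s=2: L1-HIT | VC []
  [9] addr=0x1dc blk=29 s=1: L1-HIT | VC []
  [10] addr=0x1d4 blk=29 s=1: L1-HIT | VC []
  [11] addr=0x57 blk=5 s=1: MISS | VC [29]
  [12] addr=0x95 blk=9 s=1: MISS | VC [29, 5]
  [13] addr=0x50 blk=5 s=1: VC-HIT | VC [29, 9]
  [14] addr=0x56 blk=5 s=1: L1-HIT | VC [29, 9]
  [15] addr=0x97 blk=9 s=1: VC-HIT | VC [29, 5]
  [16] addr=0x5f blk=5 s=1: VC-HIT | VC [29, 9]

MISSES = 4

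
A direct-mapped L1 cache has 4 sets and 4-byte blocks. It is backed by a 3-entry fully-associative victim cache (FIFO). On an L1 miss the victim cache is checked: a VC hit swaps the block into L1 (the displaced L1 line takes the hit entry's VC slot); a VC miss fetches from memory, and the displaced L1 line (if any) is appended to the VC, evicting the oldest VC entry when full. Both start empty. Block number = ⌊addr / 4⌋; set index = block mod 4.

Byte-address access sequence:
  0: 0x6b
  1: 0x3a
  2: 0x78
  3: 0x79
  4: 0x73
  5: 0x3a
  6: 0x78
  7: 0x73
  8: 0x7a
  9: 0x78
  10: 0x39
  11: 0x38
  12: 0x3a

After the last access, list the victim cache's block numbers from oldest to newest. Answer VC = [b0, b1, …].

VC = [26, 30]

  [0] addr=0x6b blk=26 s=2: MISS | VC []
  [1] addr=0x3a blk=14 s=2: MISS | VC [26]
  [2] addr=0x78 blk=30 s=2: MISS | VC [26, 14]
  [3] addr=0x79 blk=30 s=2: L1-HIT | VC [26, 14]
  [4] addr=0x73 blk=28 s=0: MISS | VC [26, 14]
  [5] addr=0x3a blk=14 s=2: VC-HIT | VC [26, 30]
  [6] addr=0x78 blk=30 s=2: VC-HIT | VC [26, 14]
  [7] addr=0x73 blk=28 s=0: L1-HIT | VC [26, 14]
  [8] addr=0x7a blk=30 s=2: L1-HIT | VC [26, 14]
  [9] addr=0x78 blk=30 s=2: L1-HIT | VC [26, 14]
  [10] addr=0x39 blk=14 s=2: VC-HIT | VC [26, 30]
  [11] addr=0x38 blk=14 s=2: L1-HIT | VC [26, 30]
  [12] addr=0x3a blk=14 s=2: L1-HIT | VC [26, 30]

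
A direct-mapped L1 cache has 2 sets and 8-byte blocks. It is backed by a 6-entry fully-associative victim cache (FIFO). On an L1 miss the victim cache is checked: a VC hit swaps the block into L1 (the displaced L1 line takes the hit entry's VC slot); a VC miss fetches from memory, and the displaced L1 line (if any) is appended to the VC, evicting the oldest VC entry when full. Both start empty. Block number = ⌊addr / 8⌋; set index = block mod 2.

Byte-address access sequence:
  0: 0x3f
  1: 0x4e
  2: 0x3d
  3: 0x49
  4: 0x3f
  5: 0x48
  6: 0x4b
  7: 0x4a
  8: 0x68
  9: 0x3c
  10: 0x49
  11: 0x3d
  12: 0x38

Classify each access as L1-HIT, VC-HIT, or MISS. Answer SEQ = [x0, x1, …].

0: 0x3f (blk 7, set 1) → MISS  vc=[]
1: 0x4e (blk 9, set 1) → MISS  vc=[7]
2: 0x3d (blk 7, set 1) → VC-HIT  vc=[9]
3: 0x49 (blk 9, set 1) → VC-HIT  vc=[7]
4: 0x3f (blk 7, set 1) → VC-HIT  vc=[9]
5: 0x48 (blk 9, set 1) → VC-HIT  vc=[7]
6: 0x4b (blk 9, set 1) → L1-HIT  vc=[7]
7: 0x4a (blk 9, set 1) → L1-HIT  vc=[7]
8: 0x68 (blk 13, set 1) → MISS  vc=[7, 9]
9: 0x3c (blk 7, set 1) → VC-HIT  vc=[13, 9]
10: 0x49 (blk 9, set 1) → VC-HIT  vc=[13, 7]
11: 0x3d (blk 7, set 1) → VC-HIT  vc=[13, 9]
12: 0x38 (blk 7, set 1) → L1-HIT  vc=[13, 9]

SEQ = [MISS, MISS, VC-HIT, VC-HIT, VC-HIT, VC-HIT, L1-HIT, L1-HIT, MISS, VC-HIT, VC-HIT, VC-HIT, L1-HIT]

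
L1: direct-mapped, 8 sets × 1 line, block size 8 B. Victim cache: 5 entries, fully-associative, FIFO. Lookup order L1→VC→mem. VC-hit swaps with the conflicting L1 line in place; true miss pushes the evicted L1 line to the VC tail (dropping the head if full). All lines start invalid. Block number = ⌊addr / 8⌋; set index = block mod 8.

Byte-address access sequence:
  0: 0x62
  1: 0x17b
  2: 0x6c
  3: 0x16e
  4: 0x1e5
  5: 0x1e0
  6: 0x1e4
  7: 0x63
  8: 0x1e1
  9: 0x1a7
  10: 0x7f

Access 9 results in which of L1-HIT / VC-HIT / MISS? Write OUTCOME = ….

OUTCOME = MISS

#0 0x62→b12/s4 MISS; vc=[]
#1 0x17b→b47/s7 MISS; vc=[]
#2 0x6c→b13/s5 MISS; vc=[]
#3 0x16e→b45/s5 MISS; vc=[13]
#4 0x1e5→b60/s4 MISS; vc=[13,12]
#5 0x1e0→b60/s4 L1-HIT; vc=[13,12]
#6 0x1e4→b60/s4 L1-HIT; vc=[13,12]
#7 0x63→b12/s4 VC-HIT; vc=[13,60]
#8 0x1e1→b60/s4 VC-HIT; vc=[13,12]
#9 0x1a7→b52/s4 MISS; vc=[13,12,60]
#10 0x7f→b15/s7 MISS; vc=[13,12,60,47]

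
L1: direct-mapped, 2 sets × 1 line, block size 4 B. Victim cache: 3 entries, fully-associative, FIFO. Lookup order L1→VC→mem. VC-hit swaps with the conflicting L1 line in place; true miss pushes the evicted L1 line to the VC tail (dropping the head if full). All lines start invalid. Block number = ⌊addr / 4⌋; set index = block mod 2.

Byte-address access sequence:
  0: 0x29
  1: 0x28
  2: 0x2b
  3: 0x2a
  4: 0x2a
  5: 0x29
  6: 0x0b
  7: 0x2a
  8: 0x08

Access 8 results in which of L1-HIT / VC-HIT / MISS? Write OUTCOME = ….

OUTCOME = VC-HIT

#0 0x29→b10/s0 MISS; vc=[]
#1 0x28→b10/s0 L1-HIT; vc=[]
#2 0x2b→b10/s0 L1-HIT; vc=[]
#3 0x2a→b10/s0 L1-HIT; vc=[]
#4 0x2a→b10/s0 L1-HIT; vc=[]
#5 0x29→b10/s0 L1-HIT; vc=[]
#6 0xb→b2/s0 MISS; vc=[10]
#7 0x2a→b10/s0 VC-HIT; vc=[2]
#8 0x8→b2/s0 VC-HIT; vc=[10]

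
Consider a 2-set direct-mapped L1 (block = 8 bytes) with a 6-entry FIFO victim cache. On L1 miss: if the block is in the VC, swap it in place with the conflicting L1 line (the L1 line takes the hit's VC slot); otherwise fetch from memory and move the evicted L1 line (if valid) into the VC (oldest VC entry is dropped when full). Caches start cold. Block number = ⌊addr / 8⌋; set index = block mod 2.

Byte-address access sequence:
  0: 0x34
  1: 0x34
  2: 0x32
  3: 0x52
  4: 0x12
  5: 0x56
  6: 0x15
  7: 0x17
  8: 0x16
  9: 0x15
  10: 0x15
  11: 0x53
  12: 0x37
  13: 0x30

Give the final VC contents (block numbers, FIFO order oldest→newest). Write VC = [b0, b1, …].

VC = [10, 2]

0: 0x34 (blk 6, set 0) → MISS  vc=[]
1: 0x34 (blk 6, set 0) → L1-HIT  vc=[]
2: 0x32 (blk 6, set 0) → L1-HIT  vc=[]
3: 0x52 (blk 10, set 0) → MISS  vc=[6]
4: 0x12 (blk 2, set 0) → MISS  vc=[6, 10]
5: 0x56 (blk 10, set 0) → VC-HIT  vc=[6, 2]
6: 0x15 (blk 2, set 0) → VC-HIT  vc=[6, 10]
7: 0x17 (blk 2, set 0) → L1-HIT  vc=[6, 10]
8: 0x16 (blk 2, set 0) → L1-HIT  vc=[6, 10]
9: 0x15 (blk 2, set 0) → L1-HIT  vc=[6, 10]
10: 0x15 (blk 2, set 0) → L1-HIT  vc=[6, 10]
11: 0x53 (blk 10, set 0) → VC-HIT  vc=[6, 2]
12: 0x37 (blk 6, set 0) → VC-HIT  vc=[10, 2]
13: 0x30 (blk 6, set 0) → L1-HIT  vc=[10, 2]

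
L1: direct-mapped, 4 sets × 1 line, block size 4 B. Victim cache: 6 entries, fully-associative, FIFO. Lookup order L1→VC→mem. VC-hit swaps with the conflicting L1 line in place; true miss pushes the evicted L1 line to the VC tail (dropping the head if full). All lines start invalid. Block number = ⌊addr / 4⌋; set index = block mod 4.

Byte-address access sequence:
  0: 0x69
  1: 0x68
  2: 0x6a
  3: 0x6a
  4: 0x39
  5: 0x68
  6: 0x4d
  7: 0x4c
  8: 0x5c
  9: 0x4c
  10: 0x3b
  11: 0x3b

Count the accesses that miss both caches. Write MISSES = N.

MISSES = 4

#0 0x69→b26/s2 MISS; vc=[]
#1 0x68→b26/s2 L1-HIT; vc=[]
#2 0x6a→b26/s2 L1-HIT; vc=[]
#3 0x6a→b26/s2 L1-HIT; vc=[]
#4 0x39→b14/s2 MISS; vc=[26]
#5 0x68→b26/s2 VC-HIT; vc=[14]
#6 0x4d→b19/s3 MISS; vc=[14]
#7 0x4c→b19/s3 L1-HIT; vc=[14]
#8 0x5c→b23/s3 MISS; vc=[14,19]
#9 0x4c→b19/s3 VC-HIT; vc=[14,23]
#10 0x3b→b14/s2 VC-HIT; vc=[26,23]
#11 0x3b→b14/s2 L1-HIT; vc=[26,23]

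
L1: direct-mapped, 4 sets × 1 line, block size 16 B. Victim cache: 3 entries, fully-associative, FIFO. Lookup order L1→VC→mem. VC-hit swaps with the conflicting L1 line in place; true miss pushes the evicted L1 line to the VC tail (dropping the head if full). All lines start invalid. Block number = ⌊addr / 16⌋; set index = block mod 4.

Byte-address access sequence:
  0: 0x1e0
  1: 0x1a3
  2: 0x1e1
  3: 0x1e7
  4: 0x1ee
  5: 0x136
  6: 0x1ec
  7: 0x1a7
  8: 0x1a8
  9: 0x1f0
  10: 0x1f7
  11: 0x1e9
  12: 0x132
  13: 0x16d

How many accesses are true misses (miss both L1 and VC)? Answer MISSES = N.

#0 0x1e0→b30/s2 MISS; vc=[]
#1 0x1a3→b26/s2 MISS; vc=[30]
#2 0x1e1→b30/s2 VC-HIT; vc=[26]
#3 0x1e7→b30/s2 L1-HIT; vc=[26]
#4 0x1ee→b30/s2 L1-HIT; vc=[26]
#5 0x136→b19/s3 MISS; vc=[26]
#6 0x1ec→b30/s2 L1-HIT; vc=[26]
#7 0x1a7→b26/s2 VC-HIT; vc=[30]
#8 0x1a8→b26/s2 L1-HIT; vc=[30]
#9 0x1f0→b31/s3 MISS; vc=[30,19]
#10 0x1f7→b31/s3 L1-HIT; vc=[30,19]
#11 0x1e9→b30/s2 VC-HIT; vc=[26,19]
#12 0x132→b19/s3 VC-HIT; vc=[26,31]
#13 0x16d→b22/s2 MISS; vc=[26,31,30]

MISSES = 5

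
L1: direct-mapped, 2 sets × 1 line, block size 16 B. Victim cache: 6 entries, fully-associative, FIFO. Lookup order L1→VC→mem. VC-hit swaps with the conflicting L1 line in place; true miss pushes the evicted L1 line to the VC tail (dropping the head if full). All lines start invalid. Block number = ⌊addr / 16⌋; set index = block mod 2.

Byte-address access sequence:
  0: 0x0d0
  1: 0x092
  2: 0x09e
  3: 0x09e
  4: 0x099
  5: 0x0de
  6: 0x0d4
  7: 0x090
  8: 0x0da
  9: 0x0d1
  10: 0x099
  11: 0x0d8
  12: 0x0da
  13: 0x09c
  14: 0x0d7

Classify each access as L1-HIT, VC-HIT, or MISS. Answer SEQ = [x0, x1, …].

  [0] addr=0xd0 blk=13 s=1: MISS | VC []
  [1] addr=0x92 blk=9 s=1: MISS | VC [13]
  [2] addr=0x9e blk=9 s=1: L1-HIT | VC [13]
  [3] addr=0x9e blk=9 s=1: L1-HIT | VC [13]
  [4] addr=0x99 blk=9 s=1: L1-HIT | VC [13]
  [5] addr=0xde blk=13 s=1: VC-HIT | VC [9]
  [6] addr=0xd4 blk=13 s=1: L1-HIT | VC [9]
  [7] addr=0x90 blk=9 s=1: VC-HIT | VC [13]
  [8] addr=0xda blk=13 s=1: VC-HIT | VC [9]
  [9] addr=0xd1 blk=13 s=1: L1-HIT | VC [9]
  [10] addr=0x99 blk=9 s=1: VC-HIT | VC [13]
  [11] addr=0xd8 blk=13 s=1: VC-HIT | VC [9]
  [12] addr=0xda blk=13 s=1: L1-HIT | VC [9]
  [13] addr=0x9c blk=9 s=1: VC-HIT | VC [13]
  [14] addr=0xd7 blk=13 s=1: VC-HIT | VC [9]

SEQ = [MISS, MISS, L1-HIT, L1-HIT, L1-HIT, VC-HIT, L1-HIT, VC-HIT, VC-HIT, L1-HIT, VC-HIT, VC-HIT, L1-HIT, VC-HIT, VC-HIT]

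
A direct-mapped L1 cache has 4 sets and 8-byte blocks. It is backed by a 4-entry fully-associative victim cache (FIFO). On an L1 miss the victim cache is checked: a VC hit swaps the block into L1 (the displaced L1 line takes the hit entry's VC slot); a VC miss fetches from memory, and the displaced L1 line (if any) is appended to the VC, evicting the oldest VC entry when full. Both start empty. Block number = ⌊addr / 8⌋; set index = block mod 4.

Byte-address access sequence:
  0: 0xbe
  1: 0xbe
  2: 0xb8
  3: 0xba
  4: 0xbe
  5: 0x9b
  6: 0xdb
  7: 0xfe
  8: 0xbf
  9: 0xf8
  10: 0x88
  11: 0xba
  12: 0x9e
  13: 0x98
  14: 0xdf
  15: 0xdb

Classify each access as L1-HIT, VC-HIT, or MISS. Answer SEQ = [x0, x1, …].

0: 0xbe (blk 23, set 3) → MISS  vc=[]
1: 0xbe (blk 23, set 3) → L1-HIT  vc=[]
2: 0xb8 (blk 23, set 3) → L1-HIT  vc=[]
3: 0xba (blk 23, set 3) → L1-HIT  vc=[]
4: 0xbe (blk 23, set 3) → L1-HIT  vc=[]
5: 0x9b (blk 19, set 3) → MISS  vc=[23]
6: 0xdb (blk 27, set 3) → MISS  vc=[23, 19]
7: 0xfe (blk 31, set 3) → MISS  vc=[23, 19, 27]
8: 0xbf (blk 23, set 3) → VC-HIT  vc=[31, 19, 27]
9: 0xf8 (blk 31, set 3) → VC-HIT  vc=[23, 19, 27]
10: 0x88 (blk 17, set 1) → MISS  vc=[23, 19, 27]
11: 0xba (blk 23, set 3) → VC-HIT  vc=[31, 19, 27]
12: 0x9e (blk 19, set 3) → VC-HIT  vc=[31, 23, 27]
13: 0x98 (blk 19, set 3) → L1-HIT  vc=[31, 23, 27]
14: 0xdf (blk 27, set 3) → VC-HIT  vc=[31, 23, 19]
15: 0xdb (blk 27, set 3) → L1-HIT  vc=[31, 23, 19]

SEQ = [MISS, L1-HIT, L1-HIT, L1-HIT, L1-HIT, MISS, MISS, MISS, VC-HIT, VC-HIT, MISS, VC-HIT, VC-HIT, L1-HIT, VC-HIT, L1-HIT]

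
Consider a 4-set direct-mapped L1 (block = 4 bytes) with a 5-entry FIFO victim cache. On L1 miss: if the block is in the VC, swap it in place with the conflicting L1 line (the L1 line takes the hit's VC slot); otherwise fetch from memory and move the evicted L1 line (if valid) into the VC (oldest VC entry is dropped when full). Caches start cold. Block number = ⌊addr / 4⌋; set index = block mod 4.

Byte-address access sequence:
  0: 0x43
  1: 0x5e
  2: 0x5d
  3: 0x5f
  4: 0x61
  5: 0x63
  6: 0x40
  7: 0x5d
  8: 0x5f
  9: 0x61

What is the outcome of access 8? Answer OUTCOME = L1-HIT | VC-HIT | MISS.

OUTCOME = L1-HIT

  [0] addr=0x43 blk=16 s=0: MISS | VC []
  [1] addr=0x5e blk=23 s=3: MISS | VC []
  [2] addr=0x5d blk=23 s=3: L1-HIT | VC []
  [3] addr=0x5f blk=23 s=3: L1-HIT | VC []
  [4] addr=0x61 blk=24 s=0: MISS | VC [16]
  [5] addr=0x63 blk=24 s=0: L1-HIT | VC [16]
  [6] addr=0x40 blk=16 s=0: VC-HIT | VC [24]
  [7] addr=0x5d blk=23 s=3: L1-HIT | VC [24]
  [8] addr=0x5f blk=23 s=3: L1-HIT | VC [24]
  [9] addr=0x61 blk=24 s=0: VC-HIT | VC [16]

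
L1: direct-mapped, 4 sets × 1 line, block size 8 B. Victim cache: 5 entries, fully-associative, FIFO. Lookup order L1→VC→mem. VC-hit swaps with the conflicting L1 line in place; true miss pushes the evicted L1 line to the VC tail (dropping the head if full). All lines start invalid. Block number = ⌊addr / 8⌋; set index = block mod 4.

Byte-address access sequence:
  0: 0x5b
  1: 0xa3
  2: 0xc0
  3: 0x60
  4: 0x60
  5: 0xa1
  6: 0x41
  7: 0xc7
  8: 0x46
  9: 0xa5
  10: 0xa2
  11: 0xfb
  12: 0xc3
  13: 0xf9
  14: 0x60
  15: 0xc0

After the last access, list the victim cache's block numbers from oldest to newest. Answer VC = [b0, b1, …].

VC = [12, 20, 8, 11]

#0 0x5b→b11/s3 MISS; vc=[]
#1 0xa3→b20/s0 MISS; vc=[]
#2 0xc0→b24/s0 MISS; vc=[20]
#3 0x60→b12/s0 MISS; vc=[20,24]
#4 0x60→b12/s0 L1-HIT; vc=[20,24]
#5 0xa1→b20/s0 VC-HIT; vc=[12,24]
#6 0x41→b8/s0 MISS; vc=[12,24,20]
#7 0xc7→b24/s0 VC-HIT; vc=[12,8,20]
#8 0x46→b8/s0 VC-HIT; vc=[12,24,20]
#9 0xa5→b20/s0 VC-HIT; vc=[12,24,8]
#10 0xa2→b20/s0 L1-HIT; vc=[12,24,8]
#11 0xfb→b31/s3 MISS; vc=[12,24,8,11]
#12 0xc3→b24/s0 VC-HIT; vc=[12,20,8,11]
#13 0xf9→b31/s3 L1-HIT; vc=[12,20,8,11]
#14 0x60→b12/s0 VC-HIT; vc=[24,20,8,11]
#15 0xc0→b24/s0 VC-HIT; vc=[12,20,8,11]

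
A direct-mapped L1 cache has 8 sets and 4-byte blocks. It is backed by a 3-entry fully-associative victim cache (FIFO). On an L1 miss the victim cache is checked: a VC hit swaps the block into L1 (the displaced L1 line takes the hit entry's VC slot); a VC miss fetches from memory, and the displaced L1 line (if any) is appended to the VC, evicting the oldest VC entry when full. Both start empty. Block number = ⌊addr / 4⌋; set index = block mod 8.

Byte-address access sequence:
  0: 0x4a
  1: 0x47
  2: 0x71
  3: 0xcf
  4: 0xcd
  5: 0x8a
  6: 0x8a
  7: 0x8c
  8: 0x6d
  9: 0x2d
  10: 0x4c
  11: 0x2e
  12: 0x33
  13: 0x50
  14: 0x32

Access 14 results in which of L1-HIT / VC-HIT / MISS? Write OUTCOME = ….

OUTCOME = VC-HIT

#0 0x4a→b18/s2 MISS; vc=[]
#1 0x47→b17/s1 MISS; vc=[]
#2 0x71→b28/s4 MISS; vc=[]
#3 0xcf→b51/s3 MISS; vc=[]
#4 0xcd→b51/s3 L1-HIT; vc=[]
#5 0x8a→b34/s2 MISS; vc=[18]
#6 0x8a→b34/s2 L1-HIT; vc=[18]
#7 0x8c→b35/s3 MISS; vc=[18,51]
#8 0x6d→b27/s3 MISS; vc=[18,51,35]
#9 0x2d→b11/s3 MISS; vc=[51,35,27]
#10 0x4c→b19/s3 MISS; vc=[35,27,11]
#11 0x2e→b11/s3 VC-HIT; vc=[35,27,19]
#12 0x33→b12/s4 MISS; vc=[27,19,28]
#13 0x50→b20/s4 MISS; vc=[19,28,12]
#14 0x32→b12/s4 VC-HIT; vc=[19,28,20]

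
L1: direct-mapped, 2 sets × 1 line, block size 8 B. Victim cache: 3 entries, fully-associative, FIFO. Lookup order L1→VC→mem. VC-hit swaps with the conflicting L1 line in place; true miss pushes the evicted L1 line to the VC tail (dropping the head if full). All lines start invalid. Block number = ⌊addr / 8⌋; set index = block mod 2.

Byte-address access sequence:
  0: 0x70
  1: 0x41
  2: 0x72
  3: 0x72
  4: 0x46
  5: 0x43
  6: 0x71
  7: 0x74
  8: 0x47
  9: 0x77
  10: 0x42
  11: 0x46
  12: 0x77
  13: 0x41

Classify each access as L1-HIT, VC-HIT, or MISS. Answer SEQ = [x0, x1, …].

  [0] addr=0x70 blk=14 s=0: MISS | VC []
  [1] addr=0x41 blk=8 s=0: MISS | VC [14]
  [2] addr=0x72 blk=14 s=0: VC-HIT | VC [8]
  [3] addr=0x72 blk=14 s=0: L1-HIT | VC [8]
  [4] addr=0x46 blk=8 s=0: VC-HIT | VC [14]
  [5] addr=0x43 blk=8 s=0: L1-HIT | VC [14]
  [6] addr=0x71 blk=14 s=0: VC-HIT | VC [8]
  [7] addr=0x74 blk=14 s=0: L1-HIT | VC [8]
  [8] addr=0x47 blk=8 s=0: VC-HIT | VC [14]
  [9] addr=0x77 blk=14 s=0: VC-HIT | VC [8]
  [10] addr=0x42 blk=8 s=0: VC-HIT | VC [14]
  [11] addr=0x46 blk=8 s=0: L1-HIT | VC [14]
  [12] addr=0x77 blk=14 s=0: VC-HIT | VC [8]
  [13] addr=0x41 blk=8 s=0: VC-HIT | VC [14]

SEQ = [MISS, MISS, VC-HIT, L1-HIT, VC-HIT, L1-HIT, VC-HIT, L1-HIT, VC-HIT, VC-HIT, VC-HIT, L1-HIT, VC-HIT, VC-HIT]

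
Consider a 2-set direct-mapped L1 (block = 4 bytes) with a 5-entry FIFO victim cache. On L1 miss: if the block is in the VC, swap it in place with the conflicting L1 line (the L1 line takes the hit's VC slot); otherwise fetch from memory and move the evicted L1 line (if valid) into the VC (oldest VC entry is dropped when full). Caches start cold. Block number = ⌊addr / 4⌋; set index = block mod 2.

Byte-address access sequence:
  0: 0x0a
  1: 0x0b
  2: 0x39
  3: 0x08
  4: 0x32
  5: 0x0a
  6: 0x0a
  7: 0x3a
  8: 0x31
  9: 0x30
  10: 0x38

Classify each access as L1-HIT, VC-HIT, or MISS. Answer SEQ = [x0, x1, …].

SEQ = [MISS, L1-HIT, MISS, VC-HIT, MISS, VC-HIT, L1-HIT, VC-HIT, VC-HIT, L1-HIT, VC-HIT]

#0 0xa→b2/s0 MISS; vc=[]
#1 0xb→b2/s0 L1-HIT; vc=[]
#2 0x39→b14/s0 MISS; vc=[2]
#3 0x8→b2/s0 VC-HIT; vc=[14]
#4 0x32→b12/s0 MISS; vc=[14,2]
#5 0xa→b2/s0 VC-HIT; vc=[14,12]
#6 0xa→b2/s0 L1-HIT; vc=[14,12]
#7 0x3a→b14/s0 VC-HIT; vc=[2,12]
#8 0x31→b12/s0 VC-HIT; vc=[2,14]
#9 0x30→b12/s0 L1-HIT; vc=[2,14]
#10 0x38→b14/s0 VC-HIT; vc=[2,12]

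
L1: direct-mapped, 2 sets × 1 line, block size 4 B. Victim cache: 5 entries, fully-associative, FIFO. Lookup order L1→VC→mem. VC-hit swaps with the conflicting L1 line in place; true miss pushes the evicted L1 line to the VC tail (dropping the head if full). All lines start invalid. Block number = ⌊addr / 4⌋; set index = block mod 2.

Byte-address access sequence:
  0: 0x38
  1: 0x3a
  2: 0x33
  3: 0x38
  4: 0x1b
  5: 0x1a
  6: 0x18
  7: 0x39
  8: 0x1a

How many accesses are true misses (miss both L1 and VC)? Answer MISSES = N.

MISSES = 3

#0 0x38→b14/s0 MISS; vc=[]
#1 0x3a→b14/s0 L1-HIT; vc=[]
#2 0x33→b12/s0 MISS; vc=[14]
#3 0x38→b14/s0 VC-HIT; vc=[12]
#4 0x1b→b6/s0 MISS; vc=[12,14]
#5 0x1a→b6/s0 L1-HIT; vc=[12,14]
#6 0x18→b6/s0 L1-HIT; vc=[12,14]
#7 0x39→b14/s0 VC-HIT; vc=[12,6]
#8 0x1a→b6/s0 VC-HIT; vc=[12,14]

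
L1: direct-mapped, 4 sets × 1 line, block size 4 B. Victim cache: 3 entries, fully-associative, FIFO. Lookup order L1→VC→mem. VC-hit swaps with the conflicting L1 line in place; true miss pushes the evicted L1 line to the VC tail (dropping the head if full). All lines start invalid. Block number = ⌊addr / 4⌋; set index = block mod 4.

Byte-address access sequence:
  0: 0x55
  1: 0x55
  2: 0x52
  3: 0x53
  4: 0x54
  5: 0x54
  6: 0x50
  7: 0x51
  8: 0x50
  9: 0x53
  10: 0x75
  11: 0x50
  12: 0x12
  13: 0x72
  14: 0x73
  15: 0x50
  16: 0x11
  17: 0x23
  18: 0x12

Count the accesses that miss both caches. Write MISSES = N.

MISSES = 6

#0 0x55→b21/s1 MISS; vc=[]
#1 0x55→b21/s1 L1-HIT; vc=[]
#2 0x52→b20/s0 MISS; vc=[]
#3 0x53→b20/s0 L1-HIT; vc=[]
#4 0x54→b21/s1 L1-HIT; vc=[]
#5 0x54→b21/s1 L1-HIT; vc=[]
#6 0x50→b20/s0 L1-HIT; vc=[]
#7 0x51→b20/s0 L1-HIT; vc=[]
#8 0x50→b20/s0 L1-HIT; vc=[]
#9 0x53→b20/s0 L1-HIT; vc=[]
#10 0x75→b29/s1 MISS; vc=[21]
#11 0x50→b20/s0 L1-HIT; vc=[21]
#12 0x12→b4/s0 MISS; vc=[21,20]
#13 0x72→b28/s0 MISS; vc=[21,20,4]
#14 0x73→b28/s0 L1-HIT; vc=[21,20,4]
#15 0x50→b20/s0 VC-HIT; vc=[21,28,4]
#16 0x11→b4/s0 VC-HIT; vc=[21,28,20]
#17 0x23→b8/s0 MISS; vc=[28,20,4]
#18 0x12→b4/s0 VC-HIT; vc=[28,20,8]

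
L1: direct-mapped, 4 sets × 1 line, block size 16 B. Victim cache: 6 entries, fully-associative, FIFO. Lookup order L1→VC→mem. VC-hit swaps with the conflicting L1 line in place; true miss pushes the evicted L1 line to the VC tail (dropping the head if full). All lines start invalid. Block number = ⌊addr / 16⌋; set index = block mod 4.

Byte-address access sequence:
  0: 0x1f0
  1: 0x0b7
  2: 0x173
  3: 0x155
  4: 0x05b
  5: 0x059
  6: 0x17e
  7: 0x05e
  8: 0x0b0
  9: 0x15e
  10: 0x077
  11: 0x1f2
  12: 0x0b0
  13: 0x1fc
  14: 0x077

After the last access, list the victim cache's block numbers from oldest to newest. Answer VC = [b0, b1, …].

VC = [31, 23, 5, 11]

  [0] addr=0x1f0 blk=31 s=3: MISS | VC []
  [1] addr=0xb7 blk=11 s=3: MISS | VC [31]
  [2] addr=0x173 blk=23 s=3: MISS | VC [31, 11]
  [3] addr=0x155 blk=21 s=1: MISS | VC [31, 11]
  [4] addr=0x5b blk=5 s=1: MISS | VC [31, 11, 21]
  [5] addr=0x59 blk=5 s=1: L1-HIT | VC [31, 11, 21]
  [6] addr=0x17e blk=23 s=3: L1-HIT | VC [31, 11, 21]
  [7] addr=0x5e blk=5 s=1: L1-HIT | VC [31, 11, 21]
  [8] addr=0xb0 blk=11 s=3: VC-HIT | VC [31, 23, 21]
  [9] addr=0x15e blk=21 s=1: VC-HIT | VC [31, 23, 5]
  [10] addr=0x77 blk=7 s=3: MISS | VC [31, 23, 5, 11]
  [11] addr=0x1f2 blk=31 s=3: VC-HIT | VC [7, 23, 5, 11]
  [12] addr=0xb0 blk=11 s=3: VC-HIT | VC [7, 23, 5, 31]
  [13] addr=0x1fc blk=31 s=3: VC-HIT | VC [7, 23, 5, 11]
  [14] addr=0x77 blk=7 s=3: VC-HIT | VC [31, 23, 5, 11]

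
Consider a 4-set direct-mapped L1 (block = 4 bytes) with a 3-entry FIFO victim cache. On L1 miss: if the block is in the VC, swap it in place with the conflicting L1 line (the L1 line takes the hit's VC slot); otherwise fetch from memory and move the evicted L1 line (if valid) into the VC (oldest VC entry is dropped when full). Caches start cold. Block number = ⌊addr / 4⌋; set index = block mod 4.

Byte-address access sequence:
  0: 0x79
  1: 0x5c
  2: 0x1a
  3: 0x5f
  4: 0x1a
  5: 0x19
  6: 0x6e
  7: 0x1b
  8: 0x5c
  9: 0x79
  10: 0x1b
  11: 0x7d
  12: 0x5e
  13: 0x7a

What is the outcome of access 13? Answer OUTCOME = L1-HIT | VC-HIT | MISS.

  [0] addr=0x79 blk=30 s=2: MISS | VC []
  [1] addr=0x5c blk=23 s=3: MISS | VC []
  [2] addr=0x1a blk=6 s=2: MISS | VC [30]
  [3] addr=0x5f blk=23 s=3: L1-HIT | VC [30]
  [4] addr=0x1a blk=6 s=2: L1-HIT | VC [30]
  [5] addr=0x19 blk=6 s=2: L1-HIT | VC [30]
  [6] addr=0x6e blk=27 s=3: MISS | VC [30, 23]
  [7] addr=0x1b blk=6 s=2: L1-HIT | VC [30, 23]
  [8] addr=0x5c blk=23 s=3: VC-HIT | VC [30, 27]
  [9] addr=0x79 blk=30 s=2: VC-HIT | VC [6, 27]
  [10] addr=0x1b blk=6 s=2: VC-HIT | VC [30, 27]
  [11] addr=0x7d blk=31 s=3: MISS | VC [30, 27, 23]
  [12] addr=0x5e blk=23 s=3: VC-HIT | VC [30, 27, 31]
  [13] addr=0x7a blk=30 s=2: VC-HIT | VC [6, 27, 31]

OUTCOME = VC-HIT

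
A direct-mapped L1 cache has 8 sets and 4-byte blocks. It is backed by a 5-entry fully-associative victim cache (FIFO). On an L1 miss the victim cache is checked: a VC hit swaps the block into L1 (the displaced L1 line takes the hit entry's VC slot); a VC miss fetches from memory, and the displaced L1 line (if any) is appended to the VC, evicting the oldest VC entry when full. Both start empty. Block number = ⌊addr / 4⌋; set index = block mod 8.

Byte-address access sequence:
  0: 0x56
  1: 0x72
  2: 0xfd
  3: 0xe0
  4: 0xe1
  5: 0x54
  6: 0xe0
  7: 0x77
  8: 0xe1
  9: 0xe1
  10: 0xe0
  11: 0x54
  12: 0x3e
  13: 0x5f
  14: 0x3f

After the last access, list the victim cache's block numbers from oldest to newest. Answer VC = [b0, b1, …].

VC = [29, 63, 23]

#0 0x56→b21/s5 MISS; vc=[]
#1 0x72→b28/s4 MISS; vc=[]
#2 0xfd→b63/s7 MISS; vc=[]
#3 0xe0→b56/s0 MISS; vc=[]
#4 0xe1→b56/s0 L1-HIT; vc=[]
#5 0x54→b21/s5 L1-HIT; vc=[]
#6 0xe0→b56/s0 L1-HIT; vc=[]
#7 0x77→b29/s5 MISS; vc=[21]
#8 0xe1→b56/s0 L1-HIT; vc=[21]
#9 0xe1→b56/s0 L1-HIT; vc=[21]
#10 0xe0→b56/s0 L1-HIT; vc=[21]
#11 0x54→b21/s5 VC-HIT; vc=[29]
#12 0x3e→b15/s7 MISS; vc=[29,63]
#13 0x5f→b23/s7 MISS; vc=[29,63,15]
#14 0x3f→b15/s7 VC-HIT; vc=[29,63,23]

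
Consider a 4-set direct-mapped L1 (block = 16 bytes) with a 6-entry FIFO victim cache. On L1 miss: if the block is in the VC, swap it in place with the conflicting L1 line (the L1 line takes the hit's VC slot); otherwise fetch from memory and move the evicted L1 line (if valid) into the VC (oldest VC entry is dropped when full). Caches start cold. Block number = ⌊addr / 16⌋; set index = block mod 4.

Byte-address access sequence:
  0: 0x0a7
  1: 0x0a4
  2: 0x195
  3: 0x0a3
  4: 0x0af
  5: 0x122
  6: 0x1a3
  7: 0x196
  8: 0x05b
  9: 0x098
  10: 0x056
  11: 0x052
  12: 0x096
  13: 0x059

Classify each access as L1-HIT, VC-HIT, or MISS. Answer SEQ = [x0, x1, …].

SEQ = [MISS, L1-HIT, MISS, L1-HIT, L1-HIT, MISS, MISS, L1-HIT, MISS, MISS, VC-HIT, L1-HIT, VC-HIT, VC-HIT]

0: 0xa7 (blk 10, set 2) → MISS  vc=[]
1: 0xa4 (blk 10, set 2) → L1-HIT  vc=[]
2: 0x195 (blk 25, set 1) → MISS  vc=[]
3: 0xa3 (blk 10, set 2) → L1-HIT  vc=[]
4: 0xaf (blk 10, set 2) → L1-HIT  vc=[]
5: 0x122 (blk 18, set 2) → MISS  vc=[10]
6: 0x1a3 (blk 26, set 2) → MISS  vc=[10, 18]
7: 0x196 (blk 25, set 1) → L1-HIT  vc=[10, 18]
8: 0x5b (blk 5, set 1) → MISS  vc=[10, 18, 25]
9: 0x98 (blk 9, set 1) → MISS  vc=[10, 18, 25, 5]
10: 0x56 (blk 5, set 1) → VC-HIT  vc=[10, 18, 25, 9]
11: 0x52 (blk 5, set 1) → L1-HIT  vc=[10, 18, 25, 9]
12: 0x96 (blk 9, set 1) → VC-HIT  vc=[10, 18, 25, 5]
13: 0x59 (blk 5, set 1) → VC-HIT  vc=[10, 18, 25, 9]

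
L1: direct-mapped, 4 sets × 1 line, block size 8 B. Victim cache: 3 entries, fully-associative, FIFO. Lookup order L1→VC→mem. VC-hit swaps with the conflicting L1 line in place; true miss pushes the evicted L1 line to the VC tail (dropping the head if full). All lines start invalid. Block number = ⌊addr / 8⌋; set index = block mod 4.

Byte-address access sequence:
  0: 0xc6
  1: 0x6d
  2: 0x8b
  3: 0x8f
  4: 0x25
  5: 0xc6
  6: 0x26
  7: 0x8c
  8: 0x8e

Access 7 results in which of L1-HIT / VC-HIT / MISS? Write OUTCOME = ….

0: 0xc6 (blk 24, set 0) → MISS  vc=[]
1: 0x6d (blk 13, set 1) → MISS  vc=[]
2: 0x8b (blk 17, set 1) → MISS  vc=[13]
3: 0x8f (blk 17, set 1) → L1-HIT  vc=[13]
4: 0x25 (blk 4, set 0) → MISS  vc=[13, 24]
5: 0xc6 (blk 24, set 0) → VC-HIT  vc=[13, 4]
6: 0x26 (blk 4, set 0) → VC-HIT  vc=[13, 24]
7: 0x8c (blk 17, set 1) → L1-HIT  vc=[13, 24]
8: 0x8e (blk 17, set 1) → L1-HIT  vc=[13, 24]

OUTCOME = L1-HIT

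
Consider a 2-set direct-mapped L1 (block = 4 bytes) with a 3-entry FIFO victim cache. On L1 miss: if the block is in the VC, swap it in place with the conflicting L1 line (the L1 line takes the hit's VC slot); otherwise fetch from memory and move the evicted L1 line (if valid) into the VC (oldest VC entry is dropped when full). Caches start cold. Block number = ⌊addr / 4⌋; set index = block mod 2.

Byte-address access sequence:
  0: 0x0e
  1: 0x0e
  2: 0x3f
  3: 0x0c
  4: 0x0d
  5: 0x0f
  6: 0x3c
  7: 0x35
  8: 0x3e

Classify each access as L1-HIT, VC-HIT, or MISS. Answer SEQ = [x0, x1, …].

  [0] addr=0xe blk=3 s=1: MISS | VC []
  [1] addr=0xe blk=3 s=1: L1-HIT | VC []
  [2] addr=0x3f blk=15 s=1: MISS | VC [3]
  [3] addr=0xc blk=3 s=1: VC-HIT | VC [15]
  [4] addr=0xd blk=3 s=1: L1-HIT | VC [15]
  [5] addr=0xf blk=3 s=1: L1-HIT | VC [15]
  [6] addr=0x3c blk=15 s=1: VC-HIT | VC [3]
  [7] addr=0x35 blk=13 s=1: MISS | VC [3, 15]
  [8] addr=0x3e blk=15 s=1: VC-HIT | VC [3, 13]

SEQ = [MISS, L1-HIT, MISS, VC-HIT, L1-HIT, L1-HIT, VC-HIT, MISS, VC-HIT]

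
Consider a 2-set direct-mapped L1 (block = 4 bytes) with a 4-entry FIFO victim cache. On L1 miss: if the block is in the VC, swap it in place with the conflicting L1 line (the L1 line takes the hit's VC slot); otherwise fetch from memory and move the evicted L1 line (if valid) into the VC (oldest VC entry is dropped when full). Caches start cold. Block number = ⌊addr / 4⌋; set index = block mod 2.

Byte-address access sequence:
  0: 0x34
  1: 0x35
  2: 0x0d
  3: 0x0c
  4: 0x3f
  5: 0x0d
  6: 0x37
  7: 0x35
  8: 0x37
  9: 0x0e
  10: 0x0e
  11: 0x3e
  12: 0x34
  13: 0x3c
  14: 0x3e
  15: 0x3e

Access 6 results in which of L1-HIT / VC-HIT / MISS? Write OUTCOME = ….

OUTCOME = VC-HIT

#0 0x34→b13/s1 MISS; vc=[]
#1 0x35→b13/s1 L1-HIT; vc=[]
#2 0xd→b3/s1 MISS; vc=[13]
#3 0xc→b3/s1 L1-HIT; vc=[13]
#4 0x3f→b15/s1 MISS; vc=[13,3]
#5 0xd→b3/s1 VC-HIT; vc=[13,15]
#6 0x37→b13/s1 VC-HIT; vc=[3,15]
#7 0x35→b13/s1 L1-HIT; vc=[3,15]
#8 0x37→b13/s1 L1-HIT; vc=[3,15]
#9 0xe→b3/s1 VC-HIT; vc=[13,15]
#10 0xe→b3/s1 L1-HIT; vc=[13,15]
#11 0x3e→b15/s1 VC-HIT; vc=[13,3]
#12 0x34→b13/s1 VC-HIT; vc=[15,3]
#13 0x3c→b15/s1 VC-HIT; vc=[13,3]
#14 0x3e→b15/s1 L1-HIT; vc=[13,3]
#15 0x3e→b15/s1 L1-HIT; vc=[13,3]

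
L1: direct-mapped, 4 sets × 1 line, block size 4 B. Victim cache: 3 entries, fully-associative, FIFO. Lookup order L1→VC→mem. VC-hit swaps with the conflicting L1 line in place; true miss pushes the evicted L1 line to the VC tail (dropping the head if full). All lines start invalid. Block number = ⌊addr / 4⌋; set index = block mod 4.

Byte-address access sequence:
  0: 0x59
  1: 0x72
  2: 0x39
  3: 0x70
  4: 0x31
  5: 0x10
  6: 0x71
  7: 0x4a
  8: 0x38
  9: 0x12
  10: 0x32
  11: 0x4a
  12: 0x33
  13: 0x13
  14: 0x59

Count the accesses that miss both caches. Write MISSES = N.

  [0] addr=0x59 blk=22 s=2: MISS | VC []
  [1] addr=0x72 blk=28 s=0: MISS | VC []
  [2] addr=0x39 blk=14 s=2: MISS | VC [22]
  [3] addr=0x70 blk=28 s=0: L1-HIT | VC [22]
  [4] addr=0x31 blk=12 s=0: MISS | VC [22, 28]
  [5] addr=0x10 blk=4 s=0: MISS | VC [22, 28, 12]
  [6] addr=0x71 blk=28 s=0: VC-HIT | VC [22, 4, 12]
  [7] addr=0x4a blk=18 s=2: MISS | VC [4, 12, 14]
  [8] addr=0x38 blk=14 s=2: VC-HIT | VC [4, 12, 18]
  [9] addr=0x12 blk=4 s=0: VC-HIT | VC [28, 12, 18]
  [10] addr=0x32 blk=12 s=0: VC-HIT | VC [28, 4, 18]
  [11] addr=0x4a blk=18 s=2: VC-HIT | VC [28, 4, 14]
  [12] addr=0x33 blk=12 s=0: L1-HIT | VC [28, 4, 14]
  [13] addr=0x13 blk=4 s=0: VC-HIT | VC [28, 12, 14]
  [14] addr=0x59 blk=22 s=2: MISS | VC [12, 14, 18]

MISSES = 7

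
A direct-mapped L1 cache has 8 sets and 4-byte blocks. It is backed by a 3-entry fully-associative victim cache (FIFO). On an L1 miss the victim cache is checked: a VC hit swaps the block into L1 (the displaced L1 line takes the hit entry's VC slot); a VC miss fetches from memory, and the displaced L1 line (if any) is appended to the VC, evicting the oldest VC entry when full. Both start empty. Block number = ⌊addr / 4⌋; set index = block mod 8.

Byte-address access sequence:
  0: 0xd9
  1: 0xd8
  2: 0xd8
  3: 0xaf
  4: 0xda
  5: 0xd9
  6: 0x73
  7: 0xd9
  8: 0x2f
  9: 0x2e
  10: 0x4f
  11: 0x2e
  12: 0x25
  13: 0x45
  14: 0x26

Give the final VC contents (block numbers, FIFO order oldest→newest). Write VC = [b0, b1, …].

  [0] addr=0xd9 blk=54 s=6: MISS | VC []
  [1] addr=0xd8 blk=54 s=6: L1-HIT | VC []
  [2] addr=0xd8 blk=54 s=6: L1-HIT | VC []
  [3] addr=0xaf blk=43 s=3: MISS | VC []
  [4] addr=0xda blk=54 s=6: L1-HIT | VC []
  [5] addr=0xd9 blk=54 s=6: L1-HIT | VC []
  [6] addr=0x73 blk=28 s=4: MISS | VC []
  [7] addr=0xd9 blk=54 s=6: L1-HIT | VC []
  [8] addr=0x2f blk=11 s=3: MISS | VC [43]
  [9] addr=0x2e blk=11 s=3: L1-HIT | VC [43]
  [10] addr=0x4f blk=19 s=3: MISS | VC [43, 11]
  [11] addr=0x2e blk=11 s=3: VC-HIT | VC [43, 19]
  [12] addr=0x25 blk=9 s=1: MISS | VC [43, 19]
  [13] addr=0x45 blk=17 s=1: MISS | VC [43, 19, 9]
  [14] addr=0x26 blk=9 s=1: VC-HIT | VC [43, 19, 17]

VC = [43, 19, 17]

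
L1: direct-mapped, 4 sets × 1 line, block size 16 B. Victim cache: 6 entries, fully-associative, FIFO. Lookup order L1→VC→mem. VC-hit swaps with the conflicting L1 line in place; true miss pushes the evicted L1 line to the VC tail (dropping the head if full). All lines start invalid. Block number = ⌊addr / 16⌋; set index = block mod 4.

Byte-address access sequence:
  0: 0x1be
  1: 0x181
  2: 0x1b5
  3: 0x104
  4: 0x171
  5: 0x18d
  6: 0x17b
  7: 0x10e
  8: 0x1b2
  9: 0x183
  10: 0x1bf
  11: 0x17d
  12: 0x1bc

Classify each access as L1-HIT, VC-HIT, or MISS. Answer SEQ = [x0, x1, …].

SEQ = [MISS, MISS, L1-HIT, MISS, MISS, VC-HIT, L1-HIT, VC-HIT, VC-HIT, VC-HIT, L1-HIT, VC-HIT, VC-HIT]

  [0] addr=0x1be blk=27 s=3: MISS | VC []
  [1] addr=0x181 blk=24 s=0: MISS | VC []
  [2] addr=0x1b5 blk=27 s=3: L1-HIT | VC []
  [3] addr=0x104 blk=16 s=0: MISS | VC [24]
  [4] addr=0x171 blk=23 s=3: MISS | VC [24, 27]
  [5] addr=0x18d blk=24 s=0: VC-HIT | VC [16, 27]
  [6] addr=0x17b blk=23 s=3: L1-HIT | VC [16, 27]
  [7] addr=0x10e blk=16 s=0: VC-HIT | VC [24, 27]
  [8] addr=0x1b2 blk=27 s=3: VC-HIT | VC [24, 23]
  [9] addr=0x183 blk=24 s=0: VC-HIT | VC [16, 23]
  [10] addr=0x1bf blk=27 s=3: L1-HIT | VC [16, 23]
  [11] addr=0x17d blk=23 s=3: VC-HIT | VC [16, 27]
  [12] addr=0x1bc blk=27 s=3: VC-HIT | VC [16, 23]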